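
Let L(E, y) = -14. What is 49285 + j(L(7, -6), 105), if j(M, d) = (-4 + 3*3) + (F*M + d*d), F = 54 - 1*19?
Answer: 59825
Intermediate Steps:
F = 35 (F = 54 - 19 = 35)
j(M, d) = 5 + d**2 + 35*M (j(M, d) = (-4 + 3*3) + (35*M + d*d) = (-4 + 9) + (35*M + d**2) = 5 + (d**2 + 35*M) = 5 + d**2 + 35*M)
49285 + j(L(7, -6), 105) = 49285 + (5 + 105**2 + 35*(-14)) = 49285 + (5 + 11025 - 490) = 49285 + 10540 = 59825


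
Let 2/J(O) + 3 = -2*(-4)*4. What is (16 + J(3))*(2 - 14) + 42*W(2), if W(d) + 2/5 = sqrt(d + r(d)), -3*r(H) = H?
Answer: -30396/145 + 28*sqrt(3) ≈ -161.13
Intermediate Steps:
J(O) = 2/29 (J(O) = 2/(-3 - 2*(-4)*4) = 2/(-3 + 8*4) = 2/(-3 + 32) = 2/29)
r(H) = -H/3
W(d) = -2/5 + sqrt(6)*sqrt(d)/3 (W(d) = -2/5 + sqrt(d - d/3) = -2/5 + sqrt(2*d/3) = -2/5 + sqrt(6)*sqrt(d)/3)
(16 + J(3))*(2 - 14) + 42*W(2) = (16 + 2/29)*(2 - 14) + 42*(-2/5 + sqrt(6)*sqrt(2)/3) = (466/29)*(-12) + 42*(-2/5 + 2*sqrt(3)/3) = -5592/29 + (-84/5 + 28*sqrt(3)) = -30396/145 + 28*sqrt(3)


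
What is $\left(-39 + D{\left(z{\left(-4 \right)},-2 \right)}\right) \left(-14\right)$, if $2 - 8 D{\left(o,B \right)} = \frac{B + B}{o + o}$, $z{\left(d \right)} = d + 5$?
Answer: $539$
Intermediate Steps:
$z{\left(d \right)} = 5 + d$
$D{\left(o,B \right)} = \frac{1}{4} - \frac{B}{8 o}$ ($D{\left(o,B \right)} = \frac{1}{4} - \frac{\left(B + B\right) \frac{1}{o + o}}{8} = \frac{1}{4} - \frac{2 B \frac{1}{2 o}}{8} = \frac{1}{4} - \frac{B \frac{1}{o}}{8} = \frac{1}{4} - \frac{B}{8 o}$)
$\left(-39 + D{\left(z{\left(-4 \right)},-2 \right)}\right) \left(-14\right) = \left(-39 + \frac{\left(-1\right) \left(-2\right) + 2 \left(5 - 4\right)}{8 \left(5 - 4\right)}\right) \left(-14\right) = \left(-39 + \frac{2 + 2 \cdot 1}{8 \cdot 1}\right) \left(-14\right) = \left(-39 + \frac{1}{8} \cdot 1 \left(2 + 2\right)\right) \left(-14\right) = \left(-39 + \frac{1}{8} \cdot 1 \cdot 4\right) \left(-14\right) = \left(-39 + \frac{1}{2}\right) \left(-14\right) = \left(- \frac{77}{2}\right) \left(-14\right) = 539$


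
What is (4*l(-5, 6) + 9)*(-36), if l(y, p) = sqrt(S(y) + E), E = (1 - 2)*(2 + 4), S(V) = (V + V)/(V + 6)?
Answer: -324 - 576*I ≈ -324.0 - 576.0*I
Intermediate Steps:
S(V) = 2*V/(6 + V) (S(V) = (2*V)/(6 + V) = 2*V/(6 + V))
E = -6 (E = -1*6 = -6)
l(y, p) = sqrt(-6 + 2*y/(6 + y)) (l(y, p) = sqrt(2*y/(6 + y) - 6) = sqrt(-6 + 2*y/(6 + y)))
(4*l(-5, 6) + 9)*(-36) = (4*(2*sqrt((-9 - 1*(-5))/(6 - 5))) + 9)*(-36) = (4*(2*sqrt((-9 + 5)/1)) + 9)*(-36) = (4*(2*sqrt(1*(-4))) + 9)*(-36) = (4*(2*sqrt(-4)) + 9)*(-36) = (4*(2*(2*I)) + 9)*(-36) = (4*(4*I) + 9)*(-36) = (16*I + 9)*(-36) = (9 + 16*I)*(-36) = -324 - 576*I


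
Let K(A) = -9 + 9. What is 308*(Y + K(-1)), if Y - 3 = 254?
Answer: 79156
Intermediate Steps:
Y = 257 (Y = 3 + 254 = 257)
K(A) = 0
308*(Y + K(-1)) = 308*(257 + 0) = 308*257 = 79156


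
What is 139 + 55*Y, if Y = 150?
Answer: 8389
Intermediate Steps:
139 + 55*Y = 139 + 55*150 = 139 + 8250 = 8389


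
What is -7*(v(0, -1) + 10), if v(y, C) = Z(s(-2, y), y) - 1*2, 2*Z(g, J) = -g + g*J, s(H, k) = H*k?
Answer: -56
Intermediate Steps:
Z(g, J) = -g/2 + J*g/2 (Z(g, J) = (-g + g*J)/2 = (-g + J*g)/2 = -g/2 + J*g/2)
v(y, C) = -2 - y*(-1 + y) (v(y, C) = (-2*y)*(-1 + y)/2 - 1*2 = -y*(-1 + y) - 2 = -2 - y*(-1 + y))
-7*(v(0, -1) + 10) = -7*((-2 + 0 - 1*0**2) + 10) = -7*((-2 + 0 - 1*0) + 10) = -7*((-2 + 0 + 0) + 10) = -7*(-2 + 10) = -7*8 = -56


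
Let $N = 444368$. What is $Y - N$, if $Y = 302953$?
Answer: $-141415$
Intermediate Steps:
$Y - N = 302953 - 444368 = -141415$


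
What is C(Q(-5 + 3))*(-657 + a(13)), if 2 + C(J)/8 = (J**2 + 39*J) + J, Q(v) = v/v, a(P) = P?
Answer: -200928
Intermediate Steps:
Q(v) = 1
C(J) = -16 + 8*J**2 + 320*J (C(J) = -16 + 8*((J**2 + 39*J) + J) = -16 + 8*(J**2 + 40*J) = -16 + (8*J**2 + 320*J) = -16 + 8*J**2 + 320*J)
C(Q(-5 + 3))*(-657 + a(13)) = (-16 + 8*1**2 + 320*1)*(-657 + 13) = (-16 + 8*1 + 320)*(-644) = (-16 + 8 + 320)*(-644) = 312*(-644) = -200928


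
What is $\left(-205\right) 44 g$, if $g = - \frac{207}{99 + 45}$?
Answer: $\frac{51865}{4} \approx 12966.0$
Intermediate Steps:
$g = - \frac{23}{16}$ ($g = - \frac{207}{144} = \left(-207\right) \frac{1}{144} = - \frac{23}{16} \approx -1.4375$)
$\left(-205\right) 44 g = \left(-205\right) 44 \left(- \frac{23}{16}\right) = \left(-9020\right) \left(- \frac{23}{16}\right) = \frac{51865}{4}$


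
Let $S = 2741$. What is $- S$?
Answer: $-2741$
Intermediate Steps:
$- S = \left(-1\right) 2741 = -2741$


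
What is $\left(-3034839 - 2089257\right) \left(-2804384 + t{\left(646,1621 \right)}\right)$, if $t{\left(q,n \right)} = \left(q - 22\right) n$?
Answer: $9186889236480$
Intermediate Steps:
$t{\left(q,n \right)} = n \left(-22 + q\right)$ ($t{\left(q,n \right)} = \left(-22 + q\right) n = n \left(-22 + q\right)$)
$\left(-3034839 - 2089257\right) \left(-2804384 + t{\left(646,1621 \right)}\right) = \left(-3034839 - 2089257\right) \left(-2804384 + 1621 \left(-22 + 646\right)\right) = - 5124096 \left(-2804384 + 1621 \cdot 624\right) = - 5124096 \left(-2804384 + 1011504\right) = \left(-5124096\right) \left(-1792880\right) = 9186889236480$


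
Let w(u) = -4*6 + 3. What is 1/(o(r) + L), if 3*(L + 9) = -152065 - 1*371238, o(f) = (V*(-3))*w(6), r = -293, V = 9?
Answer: -3/521629 ≈ -5.7512e-6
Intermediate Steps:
w(u) = -21 (w(u) = -24 + 3 = -21)
o(f) = 567 (o(f) = (9*(-3))*(-21) = -27*(-21) = 567)
L = -523330/3 (L = -9 + (-152065 - 1*371238)/3 = -9 + (-152065 - 371238)/3 = -9 + (⅓)*(-523303) = -9 - 523303/3 = -523330/3 ≈ -1.7444e+5)
1/(o(r) + L) = 1/(567 - 523330/3) = 1/(-521629/3) = -3/521629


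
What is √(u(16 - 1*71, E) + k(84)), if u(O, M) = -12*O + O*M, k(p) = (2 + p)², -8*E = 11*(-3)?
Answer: √125266/4 ≈ 88.482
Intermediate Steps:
E = 33/8 (E = -11*(-3)/8 = -⅛*(-33) = 33/8 ≈ 4.1250)
u(O, M) = -12*O + M*O
√(u(16 - 1*71, E) + k(84)) = √((16 - 1*71)*(-12 + 33/8) + (2 + 84)²) = √((16 - 71)*(-63/8) + 86²) = √(-55*(-63/8) + 7396) = √(3465/8 + 7396) = √(62633/8) = √125266/4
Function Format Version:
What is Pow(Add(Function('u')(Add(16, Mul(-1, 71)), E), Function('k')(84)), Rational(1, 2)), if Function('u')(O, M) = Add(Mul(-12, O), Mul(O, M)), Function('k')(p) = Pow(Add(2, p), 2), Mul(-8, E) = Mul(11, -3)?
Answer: Mul(Rational(1, 4), Pow(125266, Rational(1, 2))) ≈ 88.482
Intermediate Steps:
E = Rational(33, 8) (E = Mul(Rational(-1, 8), Mul(11, -3)) = Mul(Rational(-1, 8), -33) = Rational(33, 8) ≈ 4.1250)
Function('u')(O, M) = Add(Mul(-12, O), Mul(M, O))
Pow(Add(Function('u')(Add(16, Mul(-1, 71)), E), Function('k')(84)), Rational(1, 2)) = Pow(Add(Mul(Add(16, Mul(-1, 71)), Add(-12, Rational(33, 8))), Pow(Add(2, 84), 2)), Rational(1, 2)) = Pow(Add(Mul(Add(16, -71), Rational(-63, 8)), Pow(86, 2)), Rational(1, 2)) = Pow(Add(Mul(-55, Rational(-63, 8)), 7396), Rational(1, 2)) = Pow(Add(Rational(3465, 8), 7396), Rational(1, 2)) = Pow(Rational(62633, 8), Rational(1, 2)) = Mul(Rational(1, 4), Pow(125266, Rational(1, 2)))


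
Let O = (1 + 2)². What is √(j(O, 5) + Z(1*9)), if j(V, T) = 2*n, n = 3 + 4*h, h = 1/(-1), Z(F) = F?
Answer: √7 ≈ 2.6458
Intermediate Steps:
O = 9 (O = 3² = 9)
h = -1
n = -1 (n = 3 + 4*(-1) = 3 - 4 = -1)
j(V, T) = -2 (j(V, T) = 2*(-1) = -2)
√(j(O, 5) + Z(1*9)) = √(-2 + 1*9) = √(-2 + 9) = √7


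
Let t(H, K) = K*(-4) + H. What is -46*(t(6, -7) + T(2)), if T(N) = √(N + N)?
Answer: -1656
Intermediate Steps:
t(H, K) = H - 4*K (t(H, K) = -4*K + H = H - 4*K)
T(N) = √2*√N (T(N) = √(2*N) = √2*√N)
-46*(t(6, -7) + T(2)) = -46*((6 - 4*(-7)) + √2*√2) = -46*((6 + 28) + 2) = -46*(34 + 2) = -46*36 = -1656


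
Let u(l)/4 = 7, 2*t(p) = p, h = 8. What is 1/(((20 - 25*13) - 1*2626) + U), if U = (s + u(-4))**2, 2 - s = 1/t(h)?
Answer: -16/32735 ≈ -0.00048877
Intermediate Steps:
t(p) = p/2
s = 7/4 (s = 2 - 1/((1/2)*8) = 2 - 1/4 = 7/4 ≈ 1.7500)
u(l) = 28 (u(l) = 4*7 = 28)
U = 14161/16 (U = (7/4 + 28)**2 = (119/4)**2 = 14161/16 ≈ 885.06)
1/(((20 - 25*13) - 1*2626) + U) = 1/(((20 - 25*13) - 1*2626) + 14161/16) = 1/(((20 - 325) - 2626) + 14161/16) = 1/((-305 - 2626) + 14161/16) = 1/(-2931 + 14161/16) = 1/(-32735/16) = -16/32735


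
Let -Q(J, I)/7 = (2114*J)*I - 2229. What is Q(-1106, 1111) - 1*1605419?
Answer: 18181689452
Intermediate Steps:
Q(J, I) = 15603 - 14798*I*J (Q(J, I) = -7*((2114*J)*I - 2229) = -7*(2114*I*J - 2229) = -7*(-2229 + 2114*I*J) = 15603 - 14798*I*J)
Q(-1106, 1111) - 1*1605419 = (15603 - 14798*1111*(-1106)) - 1*1605419 = (15603 + 18183279268) - 1605419 = 18183294871 - 1605419 = 18181689452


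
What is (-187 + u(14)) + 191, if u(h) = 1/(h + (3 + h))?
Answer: 125/31 ≈ 4.0323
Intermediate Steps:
u(h) = 1/(3 + 2*h)
(-187 + u(14)) + 191 = (-187 + 1/(3 + 2*14)) + 191 = (-187 + 1/(3 + 28)) + 191 = (-187 + 1/31) + 191 = -5796/31 + 191 = 125/31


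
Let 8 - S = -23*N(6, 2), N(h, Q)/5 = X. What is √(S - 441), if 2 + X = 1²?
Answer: 2*I*√137 ≈ 23.409*I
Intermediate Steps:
X = -1 (X = -2 + 1² = -2 + 1 = -1)
N(h, Q) = -5 (N(h, Q) = 5*(-1) = -5)
S = -107 (S = 8 - (-23)*(-5) = 8 - 1*115 = 8 - 115 = -107)
√(S - 441) = √(-107 - 441) = √(-548) = 2*I*√137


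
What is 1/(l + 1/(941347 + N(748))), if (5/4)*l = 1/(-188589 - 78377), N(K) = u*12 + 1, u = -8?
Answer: -628205703580/1215089 ≈ -5.1700e+5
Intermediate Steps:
N(K) = -95 (N(K) = -8*12 + 1 = -96 + 1 = -95)
l = -2/667415 (l = 4/(5*(-188589 - 78377)) = (⅘)/(-266966) = (⅘)*(-1/266966) = -2/667415 ≈ -2.9966e-6)
1/(l + 1/(941347 + N(748))) = 1/(-2/667415 + 1/(941347 - 95)) = 1/(-2/667415 + 1/941252) = 1/(-1215089/628205703580) = -628205703580/1215089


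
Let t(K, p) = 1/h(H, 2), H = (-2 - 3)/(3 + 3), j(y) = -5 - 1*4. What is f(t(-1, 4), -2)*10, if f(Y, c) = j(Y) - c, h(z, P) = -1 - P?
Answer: -70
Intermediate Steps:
j(y) = -9 (j(y) = -5 - 4 = -9)
H = -⅚ (H = -5/6 = -5*⅙ = -⅚ ≈ -0.83333)
t(K, p) = -⅓ (t(K, p) = 1/(-1 - 1*2) = 1/(-1 - 2) = 1/(-3) = -⅓)
f(Y, c) = -9 - c
f(t(-1, 4), -2)*10 = (-9 - 1*(-2))*10 = (-9 + 2)*10 = -7*10 = -70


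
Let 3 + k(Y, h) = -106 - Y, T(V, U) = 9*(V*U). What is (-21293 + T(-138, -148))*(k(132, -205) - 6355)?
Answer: -1072001708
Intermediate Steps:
T(V, U) = 9*U*V (T(V, U) = 9*(U*V) = 9*U*V)
k(Y, h) = -109 - Y (k(Y, h) = -3 + (-106 - Y) = -109 - Y)
(-21293 + T(-138, -148))*(k(132, -205) - 6355) = (-21293 + 9*(-148)*(-138))*((-109 - 1*132) - 6355) = (-21293 + 183816)*((-109 - 132) - 6355) = 162523*(-241 - 6355) = 162523*(-6596) = -1072001708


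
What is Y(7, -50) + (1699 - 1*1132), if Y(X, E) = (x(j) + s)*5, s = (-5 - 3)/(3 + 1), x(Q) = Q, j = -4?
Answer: 537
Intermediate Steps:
s = -2 (s = -8/4 = -8*1/4 = -2)
Y(X, E) = -30 (Y(X, E) = (-4 - 2)*5 = -6*5 = -30)
Y(7, -50) + (1699 - 1*1132) = -30 + (1699 - 1*1132) = -30 + (1699 - 1132) = -30 + 567 = 537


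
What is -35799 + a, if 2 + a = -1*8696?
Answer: -44497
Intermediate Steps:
a = -8698 (a = -2 - 1*8696 = -2 - 8696 = -8698)
-35799 + a = -35799 - 8698 = -44497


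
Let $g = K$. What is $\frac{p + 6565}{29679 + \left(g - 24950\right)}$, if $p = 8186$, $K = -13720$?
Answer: $- \frac{1639}{999} \approx -1.6406$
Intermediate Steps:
$g = -13720$
$\frac{p + 6565}{29679 + \left(g - 24950\right)} = \frac{8186 + 6565}{29679 - 38670} = \frac{14751}{29679 - 38670} = \frac{14751}{-8991} = 14751 \left(- \frac{1}{8991}\right) = - \frac{1639}{999}$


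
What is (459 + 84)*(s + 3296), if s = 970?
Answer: 2316438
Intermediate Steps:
(459 + 84)*(s + 3296) = (459 + 84)*(970 + 3296) = 543*4266 = 2316438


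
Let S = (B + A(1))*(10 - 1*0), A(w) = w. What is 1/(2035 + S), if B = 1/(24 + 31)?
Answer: 11/22497 ≈ 0.00048895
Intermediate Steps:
B = 1/55 ≈ 0.018182
S = 112/11 (S = (1/55 + 1)*(10 - 1*0) = 56*(10 + 0)/55 = (56/55)*10 = 112/11 ≈ 10.182)
1/(2035 + S) = 1/(2035 + 112/11) = 1/(22497/11) = 11/22497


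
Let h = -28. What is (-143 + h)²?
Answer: 29241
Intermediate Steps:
(-143 + h)² = (-143 - 28)² = (-171)² = 29241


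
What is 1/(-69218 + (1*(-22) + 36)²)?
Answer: -1/69022 ≈ -1.4488e-5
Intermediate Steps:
1/(-69218 + (1*(-22) + 36)²) = 1/(-69218 + (-22 + 36)²) = 1/(-69218 + 14²) = 1/(-69218 + 196) = 1/(-69022) = -1/69022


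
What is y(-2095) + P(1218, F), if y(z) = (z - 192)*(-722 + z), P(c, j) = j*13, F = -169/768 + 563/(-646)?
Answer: 1598143590529/248064 ≈ 6.4425e+6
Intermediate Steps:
F = -270779/248064 (F = -169*1/768 + 563*(-1/646) = -169/768 - 563/646 = -270779/248064 ≈ -1.0916)
P(c, j) = 13*j
y(z) = (-722 + z)*(-192 + z) (y(z) = (-192 + z)*(-722 + z) = (-722 + z)*(-192 + z))
y(-2095) + P(1218, F) = (138624 + (-2095)² - 914*(-2095)) + 13*(-270779/248064) = (138624 + 4389025 + 1914830) - 3520127/248064 = 6442479 - 3520127/248064 = 1598143590529/248064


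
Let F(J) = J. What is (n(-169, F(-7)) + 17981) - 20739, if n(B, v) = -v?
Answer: -2751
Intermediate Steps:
(n(-169, F(-7)) + 17981) - 20739 = (-1*(-7) + 17981) - 20739 = (7 + 17981) - 20739 = 17988 - 20739 = -2751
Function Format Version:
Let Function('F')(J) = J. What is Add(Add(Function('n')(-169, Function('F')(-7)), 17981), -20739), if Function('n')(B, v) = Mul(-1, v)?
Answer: -2751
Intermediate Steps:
Add(Add(Function('n')(-169, Function('F')(-7)), 17981), -20739) = Add(Add(Mul(-1, -7), 17981), -20739) = Add(Add(7, 17981), -20739) = Add(17988, -20739) = -2751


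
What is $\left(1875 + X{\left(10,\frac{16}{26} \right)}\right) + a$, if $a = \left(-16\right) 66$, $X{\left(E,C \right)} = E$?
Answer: $829$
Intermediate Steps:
$a = -1056$
$\left(1875 + X{\left(10,\frac{16}{26} \right)}\right) + a = \left(1875 + 10\right) - 1056 = 1885 - 1056 = 829$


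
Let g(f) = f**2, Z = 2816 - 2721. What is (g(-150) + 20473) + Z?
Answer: 43068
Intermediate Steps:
Z = 95
(g(-150) + 20473) + Z = ((-150)**2 + 20473) + 95 = (22500 + 20473) + 95 = 42973 + 95 = 43068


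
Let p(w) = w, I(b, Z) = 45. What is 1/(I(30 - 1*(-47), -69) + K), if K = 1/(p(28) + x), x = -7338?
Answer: 7310/328949 ≈ 0.022222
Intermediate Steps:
K = -1/7310 (K = 1/(28 - 7338) = 1/(-7310) = -1/7310 ≈ -0.00013680)
1/(I(30 - 1*(-47), -69) + K) = 1/(45 - 1/7310) = 1/(328949/7310) = 7310/328949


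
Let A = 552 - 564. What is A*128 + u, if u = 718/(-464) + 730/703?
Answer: -250598473/163096 ≈ -1536.5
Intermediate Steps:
A = -12
u = -83017/163096 (u = 718*(-1/464) + 730*(1/703) = -359/232 + 730/703 = -83017/163096 ≈ -0.50901)
A*128 + u = -12*128 - 83017/163096 = -1536 - 83017/163096 = -250598473/163096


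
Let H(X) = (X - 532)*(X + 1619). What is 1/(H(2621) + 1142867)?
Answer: 1/10000227 ≈ 9.9998e-8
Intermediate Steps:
H(X) = (-532 + X)*(1619 + X)
1/(H(2621) + 1142867) = 1/((-861308 + 2621² + 1087*2621) + 1142867) = 1/((-861308 + 6869641 + 2849027) + 1142867) = 1/(8857360 + 1142867) = 1/10000227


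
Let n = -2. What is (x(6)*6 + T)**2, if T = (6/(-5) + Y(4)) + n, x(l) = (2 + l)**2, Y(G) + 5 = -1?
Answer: 3511876/25 ≈ 1.4048e+5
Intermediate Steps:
Y(G) = -6 (Y(G) = -5 - 1 = -6)
T = -46/5 (T = (6/(-5) - 6) - 2 = (6*(-1/5) - 6) - 2 = (-6/5 - 6) - 2 = -36/5 - 2 = -46/5 ≈ -9.2000)
(x(6)*6 + T)**2 = ((2 + 6)**2*6 - 46/5)**2 = (8**2*6 - 46/5)**2 = (64*6 - 46/5)**2 = (384 - 46/5)**2 = (1874/5)**2 = 3511876/25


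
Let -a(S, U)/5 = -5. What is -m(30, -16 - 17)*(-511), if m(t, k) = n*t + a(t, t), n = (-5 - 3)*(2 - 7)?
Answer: 625975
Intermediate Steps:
a(S, U) = 25 (a(S, U) = -5*(-5) = 25)
n = 40 (n = -8*(-5) = 40)
m(t, k) = 25 + 40*t (m(t, k) = 40*t + 25 = 25 + 40*t)
-m(30, -16 - 17)*(-511) = -(25 + 40*30)*(-511) = -(25 + 1200)*(-511) = -1225*(-511) = -1*(-625975) = 625975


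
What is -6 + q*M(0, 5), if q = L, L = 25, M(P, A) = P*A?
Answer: -6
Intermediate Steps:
M(P, A) = A*P
q = 25
-6 + q*M(0, 5) = -6 + 25*(5*0) = -6 + 25*0 = -6 + 0 = -6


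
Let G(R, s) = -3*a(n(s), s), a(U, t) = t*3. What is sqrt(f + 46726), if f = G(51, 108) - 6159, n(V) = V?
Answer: sqrt(39595) ≈ 198.98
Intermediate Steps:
a(U, t) = 3*t
G(R, s) = -9*s
f = -7131 (f = -9*108 - 6159 = -972 - 6159 = -7131)
sqrt(f + 46726) = sqrt(-7131 + 46726) = sqrt(39595)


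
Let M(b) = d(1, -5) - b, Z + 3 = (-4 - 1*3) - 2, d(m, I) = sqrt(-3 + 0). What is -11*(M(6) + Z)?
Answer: 198 - 11*I*sqrt(3) ≈ 198.0 - 19.053*I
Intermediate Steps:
d(m, I) = I*sqrt(3) (d(m, I) = sqrt(-3) = I*sqrt(3))
Z = -12 (Z = -3 + ((-4 - 1*3) - 2) = -3 + ((-4 - 3) - 2) = -3 + (-7 - 2) = -3 - 9 = -12)
M(b) = -b + I*sqrt(3) (M(b) = I*sqrt(3) - b = -b + I*sqrt(3))
-11*(M(6) + Z) = -11*((-1*6 + I*sqrt(3)) - 12) = -11*((-6 + I*sqrt(3)) - 12) = -11*(-18 + I*sqrt(3)) = 198 - 11*I*sqrt(3)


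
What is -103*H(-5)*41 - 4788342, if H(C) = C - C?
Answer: -4788342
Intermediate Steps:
H(C) = 0
-103*H(-5)*41 - 4788342 = -103*0*41 - 4788342 = 0*41 - 4788342 = 0 - 4788342 = -4788342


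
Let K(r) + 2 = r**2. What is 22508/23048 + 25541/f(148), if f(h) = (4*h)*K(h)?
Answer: 36553379605/37354999904 ≈ 0.97854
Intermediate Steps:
K(r) = -2 + r**2
f(h) = 4*h*(-2 + h**2) (f(h) = (4*h)*(-2 + h**2) = 4*h*(-2 + h**2))
22508/23048 + 25541/f(148) = 22508/23048 + 25541/((4*148*(-2 + 148**2))) = 22508*(1/23048) + 25541/((4*148*(-2 + 21904))) = 5627/5762 + 25541/((4*148*21902)) = 5627/5762 + 25541/12965984 = 36553379605/37354999904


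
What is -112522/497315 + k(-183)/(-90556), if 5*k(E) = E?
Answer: -10171340503/45034857140 ≈ -0.22585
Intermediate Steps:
k(E) = E/5
-112522/497315 + k(-183)/(-90556) = -112522/497315 + ((⅕)*(-183))/(-90556) = -112522*1/497315 - 183/5*(-1/90556) = -112522/497315 + 183/452780 = -10171340503/45034857140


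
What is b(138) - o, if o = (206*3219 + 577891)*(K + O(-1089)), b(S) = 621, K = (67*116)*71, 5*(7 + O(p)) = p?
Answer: -684522472515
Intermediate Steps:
O(p) = -7 + p/5
K = 551812 (K = 7772*71 = 551812)
o = 684522473136 (o = (206*3219 + 577891)*(551812 + (-7 + (⅕)*(-1089))) = (663114 + 577891)*(551812 + (-7 - 1089/5)) = 1241005*(551812 - 1124/5) = 1241005*(2757936/5) = 684522473136)
b(138) - o = 621 - 1*684522473136 = 621 - 684522473136 = -684522472515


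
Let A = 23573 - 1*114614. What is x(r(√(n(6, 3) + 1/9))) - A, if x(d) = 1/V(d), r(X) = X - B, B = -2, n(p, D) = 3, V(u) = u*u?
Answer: 91050 - 27*√7/8 ≈ 91041.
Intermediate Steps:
V(u) = u²
r(X) = 2 + X (r(X) = X - 1*(-2) = X + 2 = 2 + X)
x(d) = d⁻² (x(d) = 1/(d²) = d⁻²)
A = -91041 (A = 23573 - 114614 = -91041)
x(r(√(n(6, 3) + 1/9))) - A = (2 + √(3 + 1/9))⁻² - 1*(-91041) = (2 + √(3 + ⅑))⁻² + 91041 = (2 + √(28/9))⁻² + 91041 = (2 + 2*√7/3)⁻² + 91041 = 91041 + (2 + 2*√7/3)⁻²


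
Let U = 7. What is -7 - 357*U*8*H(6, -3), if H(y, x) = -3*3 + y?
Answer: 59969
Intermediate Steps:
H(y, x) = -9 + y
-7 - 357*U*8*H(6, -3) = -7 - 357*7*8*(-9 + 6) = -7 - 19992*(-3) = -7 - 357*(-168) = -7 + 59976 = 59969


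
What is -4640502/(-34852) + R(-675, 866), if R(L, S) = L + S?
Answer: 5648617/17426 ≈ 324.15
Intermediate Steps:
-4640502/(-34852) + R(-675, 866) = -4640502/(-34852) + (-675 + 866) = -4640502*(-1/34852) + 191 = 2320251/17426 + 191 = 5648617/17426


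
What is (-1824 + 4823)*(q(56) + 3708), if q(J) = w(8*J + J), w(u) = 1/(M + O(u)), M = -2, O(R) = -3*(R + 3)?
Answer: 16936201717/1523 ≈ 1.1120e+7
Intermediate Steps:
O(R) = -9 - 3*R (O(R) = -3*(3 + R) = -9 - 3*R)
w(u) = 1/(-11 - 3*u) (w(u) = 1/(-2 + (-9 - 3*u)) = 1/(-11 - 3*u))
q(J) = -1/(11 + 27*J) (q(J) = -1/(11 + 3*(8*J + J)) = -1/(11 + 3*(9*J)) = -1/(11 + 27*J))
(-1824 + 4823)*(q(56) + 3708) = (-1824 + 4823)*(-1/(11 + 27*56) + 3708) = 2999*(-1/(11 + 1512) + 3708) = 2999*(-1/1523 + 3708) = 2999*(5647283/1523) = 16936201717/1523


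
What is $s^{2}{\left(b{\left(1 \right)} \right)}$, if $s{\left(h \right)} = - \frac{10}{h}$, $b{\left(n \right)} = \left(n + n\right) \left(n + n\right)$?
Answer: $\frac{25}{4} \approx 6.25$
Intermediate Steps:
$b{\left(n \right)} = 4 n^{2}$ ($b{\left(n \right)} = 2 n 2 n = 4 n^{2}$)
$s^{2}{\left(b{\left(1 \right)} \right)} = \left(- \frac{10}{4 \cdot 1^{2}}\right)^{2} = \left(- \frac{10}{4 \cdot 1}\right)^{2} = \left(- \frac{10}{4}\right)^{2} = \left(\left(-10\right) \frac{1}{4}\right)^{2} = \left(- \frac{5}{2}\right)^{2} = \frac{25}{4}$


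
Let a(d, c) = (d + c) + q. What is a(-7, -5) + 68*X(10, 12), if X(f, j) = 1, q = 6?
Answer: 62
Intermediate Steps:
a(d, c) = 6 + c + d (a(d, c) = (d + c) + 6 = (c + d) + 6 = 6 + c + d)
a(-7, -5) + 68*X(10, 12) = (6 - 5 - 7) + 68*1 = -6 + 68 = 62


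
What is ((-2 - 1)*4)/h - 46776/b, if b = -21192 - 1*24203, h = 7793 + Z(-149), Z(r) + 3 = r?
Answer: 118956892/115621065 ≈ 1.0289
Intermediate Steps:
Z(r) = -3 + r
h = 7641 (h = 7793 + (-3 - 149) = 7793 - 152 = 7641)
b = -45395 (b = -21192 - 24203 = -45395)
((-2 - 1)*4)/h - 46776/b = ((-2 - 1)*4)/7641 - 46776/(-45395) = -3*4*(1/7641) - 46776*(-1/45395) = -12*1/7641 + 46776/45395 = -4/2547 + 46776/45395 = 118956892/115621065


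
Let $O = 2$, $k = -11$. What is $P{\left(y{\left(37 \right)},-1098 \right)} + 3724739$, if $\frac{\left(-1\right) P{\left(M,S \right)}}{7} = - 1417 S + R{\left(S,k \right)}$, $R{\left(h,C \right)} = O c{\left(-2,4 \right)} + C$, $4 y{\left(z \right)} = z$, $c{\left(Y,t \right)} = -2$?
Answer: $-7166218$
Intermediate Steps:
$y{\left(z \right)} = \frac{z}{4}$
$R{\left(h,C \right)} = -4 + C$ ($R{\left(h,C \right)} = 2 \left(-2\right) + C = -4 + C$)
$P{\left(M,S \right)} = 105 + 9919 S$ ($P{\left(M,S \right)} = - 7 \left(- 1417 S - 15\right) = - 7 \left(-15 - 1417 S\right) = 105 + 9919 S$)
$P{\left(y{\left(37 \right)},-1098 \right)} + 3724739 = \left(105 + 9919 \left(-1098\right)\right) + 3724739 = \left(105 - 10891062\right) + 3724739 = -10890957 + 3724739 = -7166218$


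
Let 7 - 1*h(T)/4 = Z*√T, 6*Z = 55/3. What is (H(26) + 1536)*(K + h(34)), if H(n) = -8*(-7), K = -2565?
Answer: -4038904 - 175120*√34/9 ≈ -4.1524e+6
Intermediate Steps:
Z = 55/18 (Z = (55/3)/6 = (55*(⅓))/6 = (⅙)*(55/3) = 55/18 ≈ 3.0556)
H(n) = 56
h(T) = 28 - 110*√T/9
(H(26) + 1536)*(K + h(34)) = (56 + 1536)*(-2565 + (28 - 110*√34/9)) = 1592*(-2537 - 110*√34/9) = -4038904 - 175120*√34/9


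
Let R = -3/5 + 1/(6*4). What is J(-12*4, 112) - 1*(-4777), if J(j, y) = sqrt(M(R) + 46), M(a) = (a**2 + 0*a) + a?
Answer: 4777 + sqrt(658849)/120 ≈ 4783.8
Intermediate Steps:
R = -67/120 (R = -3*1/5 + 1/24 = -3/5 + 1*(1/24) = -3/5 + 1/24 = -67/120 ≈ -0.55833)
M(a) = a + a**2 (M(a) = (a**2 + 0) + a = a**2 + a = a + a**2)
J(j, y) = sqrt(658849)/120 (J(j, y) = sqrt(-67*(1 - 67/120)/120 + 46) = sqrt(-67/120*53/120 + 46) = sqrt(-3551/14400 + 46) = sqrt(658849/14400) = sqrt(658849)/120)
J(-12*4, 112) - 1*(-4777) = sqrt(658849)/120 - 1*(-4777) = sqrt(658849)/120 + 4777 = 4777 + sqrt(658849)/120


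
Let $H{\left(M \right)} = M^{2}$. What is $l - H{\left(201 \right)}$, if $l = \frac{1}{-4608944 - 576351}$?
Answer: $- \frac{209491103296}{5185295} \approx -40401.0$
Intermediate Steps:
$l = - \frac{1}{5185295}$ ($l = \frac{1}{-5185295} = - \frac{1}{5185295} \approx -1.9285 \cdot 10^{-7}$)
$l - H{\left(201 \right)} = - \frac{1}{5185295} - 201^{2} = - \frac{1}{5185295} - 40401 = - \frac{209491103296}{5185295}$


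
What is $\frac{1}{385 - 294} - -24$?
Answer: $\frac{2185}{91} \approx 24.011$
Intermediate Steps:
$\frac{1}{385 - 294} - -24 = \frac{1}{91} + \left(-126 + 150\right) = \frac{1}{91} + 24 = \frac{2185}{91}$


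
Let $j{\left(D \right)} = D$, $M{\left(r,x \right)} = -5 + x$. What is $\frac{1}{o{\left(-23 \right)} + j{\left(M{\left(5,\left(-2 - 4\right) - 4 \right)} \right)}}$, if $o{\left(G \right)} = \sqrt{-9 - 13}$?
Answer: $- \frac{15}{247} - \frac{i \sqrt{22}}{247} \approx -0.060729 - 0.01899 i$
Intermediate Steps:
$o{\left(G \right)} = i \sqrt{22}$ ($o{\left(G \right)} = \sqrt{-22} = i \sqrt{22}$)
$\frac{1}{o{\left(-23 \right)} + j{\left(M{\left(5,\left(-2 - 4\right) - 4 \right)} \right)}} = \frac{1}{i \sqrt{22} - 15} = \frac{1}{-15 + i \sqrt{22}}$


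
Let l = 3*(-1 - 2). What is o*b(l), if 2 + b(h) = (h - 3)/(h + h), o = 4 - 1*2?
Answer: -8/3 ≈ -2.6667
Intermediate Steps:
o = 2 (o = 4 - 2 = 2)
l = -9 (l = 3*(-3) = -9)
b(h) = -2 + (-3 + h)/(2*h) (b(h) = -2 + (h - 3)/(h + h) = -2 + (-3 + h)/((2*h)) = -2 + (-3 + h)*(1/(2*h)) = -2 + (-3 + h)/(2*h))
o*b(l) = 2*((3/2)*(-1 - 1*(-9))/(-9)) = 2*((3/2)*(-⅑)*(-1 + 9)) = 2*((3/2)*(-⅑)*8) = 2*(-4/3) = -8/3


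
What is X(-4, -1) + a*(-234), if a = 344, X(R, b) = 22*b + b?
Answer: -80519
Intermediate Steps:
X(R, b) = 23*b
X(-4, -1) + a*(-234) = 23*(-1) + 344*(-234) = -23 - 80496 = -80519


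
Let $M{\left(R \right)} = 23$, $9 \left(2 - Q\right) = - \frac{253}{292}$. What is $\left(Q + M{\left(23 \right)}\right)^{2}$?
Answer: $\frac{4349798209}{6906384} \approx 629.82$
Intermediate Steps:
$Q = \frac{5509}{2628}$ ($Q = 2 - \frac{\left(-253\right) \frac{1}{292}}{9} = 2 - - \frac{253}{2628} = 2 + \frac{253}{2628} = \frac{5509}{2628} \approx 2.0963$)
$\left(Q + M{\left(23 \right)}\right)^{2} = \left(\frac{5509}{2628} + 23\right)^{2} = \left(\frac{65953}{2628}\right)^{2} = \frac{4349798209}{6906384}$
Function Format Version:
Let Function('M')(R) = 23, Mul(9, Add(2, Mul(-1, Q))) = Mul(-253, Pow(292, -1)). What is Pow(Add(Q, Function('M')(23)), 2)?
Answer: Rational(4349798209, 6906384) ≈ 629.82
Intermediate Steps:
Q = Rational(5509, 2628) (Q = Add(2, Mul(Rational(-1, 9), Mul(-253, Pow(292, -1)))) = Add(2, Mul(Rational(-1, 9), Mul(-253, Rational(1, 292)))) = Add(2, Mul(Rational(-1, 9), Rational(-253, 292))) = Add(2, Rational(253, 2628)) = Rational(5509, 2628) ≈ 2.0963)
Pow(Add(Q, Function('M')(23)), 2) = Pow(Add(Rational(5509, 2628), 23), 2) = Pow(Rational(65953, 2628), 2) = Rational(4349798209, 6906384)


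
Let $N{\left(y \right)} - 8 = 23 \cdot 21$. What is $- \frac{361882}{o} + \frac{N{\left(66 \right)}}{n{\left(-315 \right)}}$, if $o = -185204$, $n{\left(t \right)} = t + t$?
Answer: $\frac{17131312}{14584815} \approx 1.1746$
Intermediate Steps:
$n{\left(t \right)} = 2 t$
$N{\left(y \right)} = 491$ ($N{\left(y \right)} = 8 + 23 \cdot 21 = 8 + 483 = 491$)
$- \frac{361882}{o} + \frac{N{\left(66 \right)}}{n{\left(-315 \right)}} = - \frac{361882}{-185204} + \frac{491}{2 \left(-315\right)} = \left(-361882\right) \left(- \frac{1}{185204}\right) + \frac{491}{-630} = \frac{180941}{92602} + 491 \left(- \frac{1}{630}\right) = \frac{180941}{92602} - \frac{491}{630} = \frac{17131312}{14584815}$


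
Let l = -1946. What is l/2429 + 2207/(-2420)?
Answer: -1438589/839740 ≈ -1.7131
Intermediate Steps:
l/2429 + 2207/(-2420) = -1946/2429 + 2207/(-2420) = -1946*1/2429 + 2207*(-1/2420) = -278/347 - 2207/2420 = -1438589/839740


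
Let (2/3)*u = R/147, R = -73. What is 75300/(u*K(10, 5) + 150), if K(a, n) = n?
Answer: 1475880/2867 ≈ 514.78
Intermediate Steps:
u = -73/98 (u = 3*(-73/147)/2 = 3*(-73*1/147)/2 = (3/2)*(-73/147) = -73/98 ≈ -0.74490)
75300/(u*K(10, 5) + 150) = 75300/(-73/98*5 + 150) = 75300/(-365/98 + 150) = 75300/(14335/98) = 75300*(98/14335) = 1475880/2867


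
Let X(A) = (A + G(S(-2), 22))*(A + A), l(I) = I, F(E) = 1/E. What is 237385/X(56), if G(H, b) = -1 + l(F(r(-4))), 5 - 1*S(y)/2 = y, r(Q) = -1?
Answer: 237385/6048 ≈ 39.250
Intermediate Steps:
S(y) = 10 - 2*y
G(H, b) = -2 (G(H, b) = -1 + 1/(-1) = -1 - 1 = -2)
X(A) = 2*A*(-2 + A) (X(A) = (A - 2)*(A + A) = (-2 + A)*(2*A) = 2*A*(-2 + A))
237385/X(56) = 237385/((2*56*(-2 + 56))) = 237385/((2*56*54)) = 237385/6048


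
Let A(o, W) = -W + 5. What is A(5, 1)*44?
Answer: 176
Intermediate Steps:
A(o, W) = 5 - W
A(5, 1)*44 = (5 - 1*1)*44 = (5 - 1)*44 = 4*44 = 176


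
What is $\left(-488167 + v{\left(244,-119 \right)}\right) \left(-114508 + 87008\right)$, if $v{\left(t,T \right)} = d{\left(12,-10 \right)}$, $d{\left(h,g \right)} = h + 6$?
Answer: $13424097500$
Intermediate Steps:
$d{\left(h,g \right)} = 6 + h$
$v{\left(t,T \right)} = 18$ ($v{\left(t,T \right)} = 6 + 12 = 18$)
$\left(-488167 + v{\left(244,-119 \right)}\right) \left(-114508 + 87008\right) = \left(-488167 + 18\right) \left(-114508 + 87008\right) = \left(-488149\right) \left(-27500\right) = 13424097500$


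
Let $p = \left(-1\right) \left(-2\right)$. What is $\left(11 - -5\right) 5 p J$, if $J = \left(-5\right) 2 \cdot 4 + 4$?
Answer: $-5760$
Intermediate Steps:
$p = 2$
$J = -36$ ($J = \left(-10\right) 4 + 4 = -40 + 4 = -36$)
$\left(11 - -5\right) 5 p J = \left(11 - -5\right) 5 \cdot 2 \left(-36\right) = \left(11 + 5\right) 10 \left(-36\right) = 16 \cdot 10 \left(-36\right) = 160 \left(-36\right) = -5760$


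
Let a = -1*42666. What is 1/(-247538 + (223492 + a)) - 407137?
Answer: -27160923545/66712 ≈ -4.0714e+5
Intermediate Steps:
a = -42666
1/(-247538 + (223492 + a)) - 407137 = 1/(-247538 + (223492 - 42666)) - 407137 = 1/(-247538 + 180826) - 407137 = 1/(-66712) - 407137 = -1/66712 - 407137 = -27160923545/66712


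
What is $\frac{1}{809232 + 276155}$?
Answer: $\frac{1}{1085387} \approx 9.2133 \cdot 10^{-7}$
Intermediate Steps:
$\frac{1}{809232 + 276155} = \frac{1}{1085387}$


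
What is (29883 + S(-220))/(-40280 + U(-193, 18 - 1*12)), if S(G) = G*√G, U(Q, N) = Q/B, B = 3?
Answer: -89649/121033 + 120*I*√55/11003 ≈ -0.7407 + 0.080882*I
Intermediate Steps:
U(Q, N) = Q/3
S(G) = G^(3/2)
(29883 + S(-220))/(-40280 + U(-193, 18 - 1*12)) = (29883 + (-220)^(3/2))/(-40280 + (⅓)*(-193)) = (29883 - 440*I*√55)/(-40280 - 193/3) = (29883 - 440*I*√55)/(-121033/3) = (29883 - 440*I*√55)*(-3/121033) = -89649/121033 + 120*I*√55/11003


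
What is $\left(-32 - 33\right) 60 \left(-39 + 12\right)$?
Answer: $105300$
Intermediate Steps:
$\left(-32 - 33\right) 60 \left(-39 + 12\right) = \left(-32 - 33\right) 60 \left(-27\right) = \left(-65\right) 60 \left(-27\right) = \left(-3900\right) \left(-27\right) = 105300$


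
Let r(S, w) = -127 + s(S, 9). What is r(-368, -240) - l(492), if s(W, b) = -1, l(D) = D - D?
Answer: -128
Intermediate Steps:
l(D) = 0
r(S, w) = -128 (r(S, w) = -127 - 1 = -128)
r(-368, -240) - l(492) = -128 - 1*0 = -128 + 0 = -128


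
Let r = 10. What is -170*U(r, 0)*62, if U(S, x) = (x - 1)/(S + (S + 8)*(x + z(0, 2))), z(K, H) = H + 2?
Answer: 5270/41 ≈ 128.54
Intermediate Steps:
z(K, H) = 2 + H
U(S, x) = (-1 + x)/(S + (4 + x)*(8 + S)) (U(S, x) = (x - 1)/(S + (S + 8)*(x + (2 + 2))) = (-1 + x)/(S + (8 + S)*(x + 4)) = (-1 + x)/(S + (8 + S)*(4 + x)) = (-1 + x)/(S + (4 + x)*(8 + S)))
-170*U(r, 0)*62 = -170*(-1 + 0)/(32 + 5*10 + 8*0 + 10*0)*62 = -170*(-1)/(32 + 50 + 0 + 0)*62 = -170*(-1)/82*62 = -85*(-1)/41*62 = -170*(-1/82)*62 = (85/41)*62 = 5270/41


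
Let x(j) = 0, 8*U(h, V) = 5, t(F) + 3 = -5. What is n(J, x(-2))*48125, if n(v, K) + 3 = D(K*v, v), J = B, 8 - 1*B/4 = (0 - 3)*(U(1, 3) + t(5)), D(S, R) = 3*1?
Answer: 0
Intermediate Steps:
t(F) = -8 (t(F) = -3 - 5 = -8)
U(h, V) = 5/8 (U(h, V) = (⅛)*5 = 5/8)
D(S, R) = 3
B = -113/2 (B = 32 - 4*(0 - 3)*(5/8 - 8) = 32 - (-12)*(-59)/8 = 32 - 4*177/8 = 32 - 177/2 = -113/2 ≈ -56.500)
J = -113/2 ≈ -56.500
n(v, K) = 0 (n(v, K) = -3 + 3 = 0)
n(J, x(-2))*48125 = 0*48125 = 0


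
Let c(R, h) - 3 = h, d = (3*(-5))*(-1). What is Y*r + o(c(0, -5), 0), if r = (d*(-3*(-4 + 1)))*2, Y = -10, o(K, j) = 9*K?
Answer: -2718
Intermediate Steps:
d = 15 (d = -15*(-1) = 15)
c(R, h) = 3 + h
r = 270 (r = (15*(-3*(-4 + 1)))*2 = (15*(-3*(-3)))*2 = (15*9)*2 = 135*2 = 270)
Y*r + o(c(0, -5), 0) = -10*270 + 9*(3 - 5) = -2700 + 9*(-2) = -2700 - 18 = -2718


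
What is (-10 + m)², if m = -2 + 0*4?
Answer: 144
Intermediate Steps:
m = -2 (m = -2 + 0 = -2)
(-10 + m)² = (-10 - 2)² = (-12)² = 144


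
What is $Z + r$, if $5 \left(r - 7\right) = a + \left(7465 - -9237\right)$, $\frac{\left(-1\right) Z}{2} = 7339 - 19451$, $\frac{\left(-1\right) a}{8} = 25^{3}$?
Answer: $\frac{12857}{5} \approx 2571.4$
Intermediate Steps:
$a = -125000$ ($a = - 8 \cdot 25^{3} = \left(-8\right) 15625 = -125000$)
$Z = 24224$ ($Z = - 2 \left(7339 - 19451\right) = \left(-2\right) \left(-12112\right) = 24224$)
$r = - \frac{108263}{5}$ ($r = 7 + \frac{-125000 + \left(7465 - -9237\right)}{5} = 7 + \frac{-125000 + \left(7465 + 9237\right)}{5} = 7 + \frac{-125000 + 16702}{5} = 7 + \frac{1}{5} \left(-108298\right) = 7 - \frac{108298}{5} = - \frac{108263}{5} \approx -21653.0$)
$Z + r = 24224 - \frac{108263}{5} = \frac{12857}{5}$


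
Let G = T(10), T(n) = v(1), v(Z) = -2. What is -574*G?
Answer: 1148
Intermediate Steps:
T(n) = -2
G = -2
-574*G = -574*(-2) = 1148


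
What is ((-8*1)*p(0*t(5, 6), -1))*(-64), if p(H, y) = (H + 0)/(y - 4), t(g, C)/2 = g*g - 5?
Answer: 0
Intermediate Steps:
t(g, C) = -10 + 2*g² (t(g, C) = 2*(g*g - 5) = 2*(g² - 5) = 2*(-5 + g²) = -10 + 2*g²)
p(H, y) = H/(-4 + y)
((-8*1)*p(0*t(5, 6), -1))*(-64) = ((-8*1)*((0*(-10 + 2*5²))/(-4 - 1)))*(-64) = -8*0*(-10 + 2*25)/(-5)*(-64) = -8*0*(-10 + 50)*(-1)/5*(-64) = -8*0*40*(-1)/5*(-64) = -0*(-1)/5*(-64) = -8*0*(-64) = 0*(-64) = 0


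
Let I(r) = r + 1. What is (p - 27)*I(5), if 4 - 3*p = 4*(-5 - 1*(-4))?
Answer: -146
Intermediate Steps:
I(r) = 1 + r
p = 8/3 (p = 4/3 - 4*(-5 - 1*(-4))/3 = 4/3 - 4*(-5 + 4)/3 = 4/3 - 4*(-1)/3 = 4/3 - ⅓*(-4) = 4/3 + 4/3 = 8/3 ≈ 2.6667)
(p - 27)*I(5) = (8/3 - 27)*(1 + 5) = -73/3*6 = -146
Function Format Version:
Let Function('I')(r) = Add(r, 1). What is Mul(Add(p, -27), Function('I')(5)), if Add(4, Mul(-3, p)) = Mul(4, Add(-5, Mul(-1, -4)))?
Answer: -146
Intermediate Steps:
Function('I')(r) = Add(1, r)
p = Rational(8, 3) (p = Add(Rational(4, 3), Mul(Rational(-1, 3), Mul(4, Add(-5, Mul(-1, -4))))) = Add(Rational(4, 3), Mul(Rational(-1, 3), Mul(4, Add(-5, 4)))) = Add(Rational(4, 3), Mul(Rational(-1, 3), Mul(4, -1))) = Add(Rational(4, 3), Mul(Rational(-1, 3), -4)) = Add(Rational(4, 3), Rational(4, 3)) = Rational(8, 3) ≈ 2.6667)
Mul(Add(p, -27), Function('I')(5)) = Mul(Add(Rational(8, 3), -27), Add(1, 5)) = Mul(Rational(-73, 3), 6) = -146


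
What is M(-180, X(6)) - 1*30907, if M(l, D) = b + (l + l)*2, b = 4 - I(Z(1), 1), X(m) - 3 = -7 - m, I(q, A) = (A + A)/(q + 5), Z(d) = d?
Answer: -94870/3 ≈ -31623.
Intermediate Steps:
I(q, A) = 2*A/(5 + q) (I(q, A) = (2*A)/(5 + q) = 2*A/(5 + q))
X(m) = -4 - m (X(m) = 3 + (-7 - m) = -4 - m)
b = 11/3 (b = 4 - 2/(5 + 1) = 4 - 2/6 = 4 - 1*⅓ = 4 - ⅓ = 11/3 ≈ 3.6667)
M(l, D) = 11/3 + 4*l (M(l, D) = 11/3 + (l + l)*2 = 11/3 + (2*l)*2 = 11/3 + 4*l)
M(-180, X(6)) - 1*30907 = (11/3 + 4*(-180)) - 1*30907 = (11/3 - 720) - 30907 = -2149/3 - 30907 = -94870/3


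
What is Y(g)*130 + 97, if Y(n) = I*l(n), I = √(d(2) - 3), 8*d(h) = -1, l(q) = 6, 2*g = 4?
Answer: 97 + 975*I*√2 ≈ 97.0 + 1378.9*I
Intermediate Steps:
g = 2 (g = (½)*4 = 2)
d(h) = -⅛ (d(h) = (⅛)*(-1) = -⅛)
I = 5*I*√2/4 (I = √(-⅛ - 3) = √(-25/8) = 5*I*√2/4 ≈ 1.7678*I)
Y(n) = 15*I*√2/2 (Y(n) = (5*I*√2/4)*6 = 15*I*√2/2)
Y(g)*130 + 97 = (15*I*√2/2)*130 + 97 = 975*I*√2 + 97 = 97 + 975*I*√2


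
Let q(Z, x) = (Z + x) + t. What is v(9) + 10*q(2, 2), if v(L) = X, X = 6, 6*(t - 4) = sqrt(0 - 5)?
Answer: 86 + 5*I*sqrt(5)/3 ≈ 86.0 + 3.7268*I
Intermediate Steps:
t = 4 + I*sqrt(5)/6 (t = 4 + sqrt(0 - 5)/6 = 4 + sqrt(-5)/6 = 4 + (I*sqrt(5))/6 = 4 + I*sqrt(5)/6 ≈ 4.0 + 0.37268*I)
q(Z, x) = 4 + Z + x + I*sqrt(5)/6 (q(Z, x) = (Z + x) + (4 + I*sqrt(5)/6) = 4 + Z + x + I*sqrt(5)/6)
v(L) = 6
v(9) + 10*q(2, 2) = 6 + 10*(4 + 2 + 2 + I*sqrt(5)/6) = 6 + 10*(8 + I*sqrt(5)/6) = 6 + (80 + 5*I*sqrt(5)/3) = 86 + 5*I*sqrt(5)/3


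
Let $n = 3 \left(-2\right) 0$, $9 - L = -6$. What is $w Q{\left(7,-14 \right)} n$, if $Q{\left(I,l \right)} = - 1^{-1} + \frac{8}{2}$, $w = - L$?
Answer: $0$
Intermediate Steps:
$L = 15$ ($L = 9 - -6 = 9 + 6 = 15$)
$w = -15$ ($w = \left(-1\right) 15 = -15$)
$n = 0$ ($n = \left(-6\right) 0 = 0$)
$Q{\left(I,l \right)} = 3$ ($Q{\left(I,l \right)} = \left(-1\right) 1 + 8 \cdot \frac{1}{2} = -1 + 4 = 3$)
$w Q{\left(7,-14 \right)} n = \left(-15\right) 3 \cdot 0 = \left(-45\right) 0 = 0$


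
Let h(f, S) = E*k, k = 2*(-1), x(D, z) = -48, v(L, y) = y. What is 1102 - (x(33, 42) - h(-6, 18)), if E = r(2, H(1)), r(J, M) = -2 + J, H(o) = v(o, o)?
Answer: 1150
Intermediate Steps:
H(o) = o
E = 0 (E = -2 + 2 = 0)
k = -2
h(f, S) = 0 (h(f, S) = 0*(-2) = 0)
1102 - (x(33, 42) - h(-6, 18)) = 1102 - (-48 - 1*0) = 1102 - (-48 + 0) = 1102 - 1*(-48) = 1102 + 48 = 1150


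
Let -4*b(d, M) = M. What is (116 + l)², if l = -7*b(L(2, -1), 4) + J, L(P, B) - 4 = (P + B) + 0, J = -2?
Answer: 14641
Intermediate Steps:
L(P, B) = 4 + B + P (L(P, B) = 4 + ((P + B) + 0) = 4 + ((B + P) + 0) = 4 + (B + P) = 4 + B + P)
b(d, M) = -M/4
l = 5 (l = -(-7)*4/4 - 2 = -7*(-1) - 2 = 7 - 2 = 5)
(116 + l)² = (116 + 5)² = 121² = 14641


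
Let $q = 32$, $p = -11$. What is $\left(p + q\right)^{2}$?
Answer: $441$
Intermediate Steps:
$\left(p + q\right)^{2} = \left(-11 + 32\right)^{2} = 21^{2} = 441$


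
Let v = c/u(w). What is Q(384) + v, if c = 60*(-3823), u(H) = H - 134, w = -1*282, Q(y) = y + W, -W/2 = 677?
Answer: -43535/104 ≈ -418.61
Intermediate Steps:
W = -1354 (W = -2*677 = -1354)
Q(y) = -1354 + y (Q(y) = y - 1354 = -1354 + y)
w = -282
u(H) = -134 + H
c = -229380
v = 57345/104 (v = -229380/(-134 - 282) = -229380/(-416) = -229380*(-1/416) = 57345/104 ≈ 551.39)
Q(384) + v = (-1354 + 384) + 57345/104 = -970 + 57345/104 = -43535/104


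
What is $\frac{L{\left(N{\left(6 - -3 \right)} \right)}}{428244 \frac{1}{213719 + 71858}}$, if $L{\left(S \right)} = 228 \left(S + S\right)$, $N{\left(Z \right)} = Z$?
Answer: $\frac{97667334}{35687} \approx 2736.8$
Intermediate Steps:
$L{\left(S \right)} = 456 S$ ($L{\left(S \right)} = 228 \cdot 2 S = 456 S$)
$\frac{L{\left(N{\left(6 - -3 \right)} \right)}}{428244 \frac{1}{213719 + 71858}} = \frac{456 \left(6 - -3\right)}{428244 \frac{1}{213719 + 71858}} = \frac{456 \left(6 + 3\right)}{428244 \cdot \frac{1}{285577}} = \frac{456 \cdot 9}{428244 \cdot \frac{1}{285577}} = \frac{4104}{\frac{428244}{285577}} = 4104 \cdot \frac{285577}{428244} = \frac{97667334}{35687}$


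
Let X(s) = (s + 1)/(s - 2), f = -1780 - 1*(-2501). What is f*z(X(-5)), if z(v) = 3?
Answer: 2163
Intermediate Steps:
f = 721 (f = -1780 + 2501 = 721)
X(s) = (1 + s)/(-2 + s)
f*z(X(-5)) = 721*3 = 2163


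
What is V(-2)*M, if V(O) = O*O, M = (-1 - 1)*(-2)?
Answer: 16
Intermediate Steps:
M = 4 (M = -2*(-2) = 4)
V(O) = O**2
V(-2)*M = (-2)**2*4 = 4*4 = 16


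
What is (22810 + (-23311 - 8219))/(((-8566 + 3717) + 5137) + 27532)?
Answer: -436/1391 ≈ -0.31344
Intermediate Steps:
(22810 + (-23311 - 8219))/(((-8566 + 3717) + 5137) + 27532) = (22810 - 31530)/((-4849 + 5137) + 27532) = -8720/(288 + 27532) = -8720/27820 = -8720*1/27820 = -436/1391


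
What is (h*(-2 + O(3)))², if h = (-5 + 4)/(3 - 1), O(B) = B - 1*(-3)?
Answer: 4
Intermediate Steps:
O(B) = 3 + B (O(B) = B + 3 = 3 + B)
h = -½ (h = -1/2 = -1*½ = -½ ≈ -0.50000)
(h*(-2 + O(3)))² = (-(-2 + (3 + 3))/2)² = (-(-2 + 6)/2)² = (-½*4)² = (-2)² = 4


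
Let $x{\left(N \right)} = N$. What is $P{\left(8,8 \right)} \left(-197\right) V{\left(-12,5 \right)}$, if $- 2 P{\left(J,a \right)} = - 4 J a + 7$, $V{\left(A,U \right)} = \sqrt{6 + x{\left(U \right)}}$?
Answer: $- \frac{49053 \sqrt{11}}{2} \approx -81345.0$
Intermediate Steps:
$V{\left(A,U \right)} = \sqrt{6 + U}$
$P{\left(J,a \right)} = - \frac{7}{2} + 2 J a$ ($P{\left(J,a \right)} = - \frac{- 4 J a + 7}{2} = - \frac{7 - 4 J a}{2} = - \frac{7}{2} + 2 J a$)
$P{\left(8,8 \right)} \left(-197\right) V{\left(-12,5 \right)} = \left(- \frac{7}{2} + 2 \cdot 8 \cdot 8\right) \left(-197\right) \sqrt{6 + 5} = \left(- \frac{7}{2} + 128\right) \left(-197\right) \sqrt{11} = \frac{249}{2} \left(-197\right) \sqrt{11} = - \frac{49053 \sqrt{11}}{2}$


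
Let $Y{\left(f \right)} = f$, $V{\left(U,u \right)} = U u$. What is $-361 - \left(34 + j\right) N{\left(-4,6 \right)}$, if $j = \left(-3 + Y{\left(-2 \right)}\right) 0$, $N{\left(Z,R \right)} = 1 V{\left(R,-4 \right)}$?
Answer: $455$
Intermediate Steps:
$N{\left(Z,R \right)} = - 4 R$ ($N{\left(Z,R \right)} = 1 R \left(-4\right) = 1 \left(- 4 R\right) = - 4 R$)
$j = 0$ ($j = \left(-3 - 2\right) 0 = \left(-5\right) 0 = 0$)
$-361 - \left(34 + j\right) N{\left(-4,6 \right)} = -361 - \left(34 + 0\right) \left(\left(-4\right) 6\right) = -361 - 34 \left(-24\right) = -361 - -816 = -361 + 816 = 455$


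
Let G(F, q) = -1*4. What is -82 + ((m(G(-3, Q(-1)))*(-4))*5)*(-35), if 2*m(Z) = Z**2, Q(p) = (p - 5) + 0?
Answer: 5518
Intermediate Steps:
Q(p) = -5 + p (Q(p) = (-5 + p) + 0 = -5 + p)
G(F, q) = -4
m(Z) = Z**2/2
-82 + ((m(G(-3, Q(-1)))*(-4))*5)*(-35) = -82 + ((((1/2)*(-4)**2)*(-4))*5)*(-35) = -82 + ((((1/2)*16)*(-4))*5)*(-35) = -82 + ((8*(-4))*5)*(-35) = -82 - 32*5*(-35) = -82 - 160*(-35) = -82 + 5600 = 5518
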